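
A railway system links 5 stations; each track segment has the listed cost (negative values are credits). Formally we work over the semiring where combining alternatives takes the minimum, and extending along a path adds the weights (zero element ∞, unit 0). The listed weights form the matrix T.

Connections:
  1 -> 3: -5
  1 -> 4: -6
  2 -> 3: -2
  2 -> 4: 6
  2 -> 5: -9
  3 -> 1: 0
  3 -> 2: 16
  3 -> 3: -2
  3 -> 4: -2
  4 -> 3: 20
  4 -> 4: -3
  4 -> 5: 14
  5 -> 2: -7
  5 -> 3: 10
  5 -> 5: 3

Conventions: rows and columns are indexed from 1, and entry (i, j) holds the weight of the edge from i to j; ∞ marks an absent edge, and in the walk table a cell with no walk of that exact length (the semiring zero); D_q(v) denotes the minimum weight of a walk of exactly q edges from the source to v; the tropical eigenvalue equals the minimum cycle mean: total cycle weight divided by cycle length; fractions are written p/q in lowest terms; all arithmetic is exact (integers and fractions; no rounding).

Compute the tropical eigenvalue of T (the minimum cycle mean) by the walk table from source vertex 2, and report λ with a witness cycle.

q=0: [∞, 0, ∞, ∞, ∞]
q=1: [∞, ∞, -2, 6, -9]
q=2: [-2, -16, -4, -4, -6]
q=3: [-4, -13, -18, -10, -25]
q=4: [-18, -32, -20, -20, -22]
q=5: [-20, -29, -34, -26, -41]
Optimal cycle mean attained by: cycle 2->5->2, total (-9) + (-7), length 2.
Answer: λ = -8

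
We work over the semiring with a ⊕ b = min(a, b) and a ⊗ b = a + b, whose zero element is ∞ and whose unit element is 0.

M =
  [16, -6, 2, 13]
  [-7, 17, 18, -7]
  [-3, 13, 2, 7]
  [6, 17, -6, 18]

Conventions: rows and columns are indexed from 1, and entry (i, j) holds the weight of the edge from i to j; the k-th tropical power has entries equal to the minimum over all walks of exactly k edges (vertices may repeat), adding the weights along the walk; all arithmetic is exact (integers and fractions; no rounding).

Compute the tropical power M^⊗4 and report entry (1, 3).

M^⊗2:
  [-13, 10, 4, -13]
  [-1, -13, -13, 6]
  [-1, -9, -1, 6]
  [-9, 0, -4, 1]
M^⊗3:
  [-7, -19, -19, 0]
  [-20, -7, -11, -20]
  [-16, -7, 0, -16]
  [-7, -15, -7, -7]
M^⊗4:
  [-26, -13, -17, -26]
  [-14, -26, -26, -14]
  [-14, -22, -22, -14]
  [-22, -13, -13, -22]
Key observation: the optimum is the walk 1->2->4->3->3, with weight (-6) + (-7) + (-6) + 2 = -17.
Optimal value attained by: walk 1->2->4->3->3.
Answer: (M^⊗4)[1][3] = -17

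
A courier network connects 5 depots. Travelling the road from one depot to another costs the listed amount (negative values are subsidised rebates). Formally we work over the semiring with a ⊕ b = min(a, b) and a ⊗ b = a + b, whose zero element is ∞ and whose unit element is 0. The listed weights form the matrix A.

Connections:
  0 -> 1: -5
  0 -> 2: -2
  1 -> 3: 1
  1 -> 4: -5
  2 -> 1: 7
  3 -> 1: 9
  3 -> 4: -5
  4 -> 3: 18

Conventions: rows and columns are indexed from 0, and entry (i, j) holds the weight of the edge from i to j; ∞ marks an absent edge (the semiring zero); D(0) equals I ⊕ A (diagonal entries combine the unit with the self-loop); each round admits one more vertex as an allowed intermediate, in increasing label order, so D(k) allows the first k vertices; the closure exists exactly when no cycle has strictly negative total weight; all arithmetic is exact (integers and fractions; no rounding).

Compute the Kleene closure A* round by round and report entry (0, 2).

D(0):
  [0, -5, -2, ∞, ∞]
  [∞, 0, ∞, 1, -5]
  [∞, 7, 0, ∞, ∞]
  [∞, 9, ∞, 0, -5]
  [∞, ∞, ∞, 18, 0]
D(1):
  [0, -5, -2, ∞, ∞]
  [∞, 0, ∞, 1, -5]
  [∞, 7, 0, ∞, ∞]
  [∞, 9, ∞, 0, -5]
  [∞, ∞, ∞, 18, 0]
D(2):
  [0, -5, -2, -4, -10]
  [∞, 0, ∞, 1, -5]
  [∞, 7, 0, 8, 2]
  [∞, 9, ∞, 0, -5]
  [∞, ∞, ∞, 18, 0]
D(3):
  [0, -5, -2, -4, -10]
  [∞, 0, ∞, 1, -5]
  [∞, 7, 0, 8, 2]
  [∞, 9, ∞, 0, -5]
  [∞, ∞, ∞, 18, 0]
D(4):
  [0, -5, -2, -4, -10]
  [∞, 0, ∞, 1, -5]
  [∞, 7, 0, 8, 2]
  [∞, 9, ∞, 0, -5]
  [∞, 27, ∞, 18, 0]
D(5):
  [0, -5, -2, -4, -10]
  [∞, 0, ∞, 1, -5]
  [∞, 7, 0, 8, 2]
  [∞, 9, ∞, 0, -5]
  [∞, 27, ∞, 18, 0]
Answer: A*[0][2] = -2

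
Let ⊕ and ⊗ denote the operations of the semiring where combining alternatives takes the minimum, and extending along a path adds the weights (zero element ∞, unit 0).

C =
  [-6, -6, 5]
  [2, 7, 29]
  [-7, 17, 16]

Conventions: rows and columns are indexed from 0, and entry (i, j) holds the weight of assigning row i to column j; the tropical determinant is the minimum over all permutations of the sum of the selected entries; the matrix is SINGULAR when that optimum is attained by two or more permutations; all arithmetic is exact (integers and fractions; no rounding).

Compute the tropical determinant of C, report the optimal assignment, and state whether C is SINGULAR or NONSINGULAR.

σ = (0, 1, 2): (-6) + 7 + 16 = 17
σ = (0, 2, 1): (-6) + 29 + 17 = 40
σ = (1, 0, 2): (-6) + 2 + 16 = 12
σ = (1, 2, 0): (-6) + 29 + (-7) = 16
σ = (2, 0, 1): 5 + 2 + 17 = 24
σ = (2, 1, 0): 5 + 7 + (-7) = 5
Optimal value attained by: σ = (2, 1, 0).
Answer: det⊕(C) = 5; verdict: NONSINGULAR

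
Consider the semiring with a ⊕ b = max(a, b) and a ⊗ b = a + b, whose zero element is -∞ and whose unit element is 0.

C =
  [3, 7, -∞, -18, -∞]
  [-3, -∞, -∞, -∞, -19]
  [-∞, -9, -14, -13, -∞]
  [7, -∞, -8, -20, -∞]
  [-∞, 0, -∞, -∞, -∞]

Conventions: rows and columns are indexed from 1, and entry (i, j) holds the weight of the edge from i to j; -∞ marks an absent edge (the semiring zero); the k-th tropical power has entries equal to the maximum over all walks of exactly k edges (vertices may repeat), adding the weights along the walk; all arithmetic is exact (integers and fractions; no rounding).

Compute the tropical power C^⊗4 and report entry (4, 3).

C^⊗2:
  [6, 10, -26, -15, -12]
  [0, 4, -∞, -21, -∞]
  [-6, -23, -21, -27, -28]
  [10, 14, -22, -11, -∞]
  [-3, -∞, -∞, -∞, -19]
C^⊗3:
  [9, 13, -23, -12, -9]
  [3, 7, -29, -18, -15]
  [-3, 1, -35, -24, -42]
  [13, 17, -19, -8, -5]
  [0, 4, -∞, -21, -∞]
C^⊗4:
  [12, 16, -20, -9, -6]
  [6, 10, -26, -15, -12]
  [0, 4, -32, -21, -18]
  [16, 20, -16, -5, -2]
  [3, 7, -29, -18, -15]
Key observation: the optimum is the walk 4->1->1->4->3, with weight 7 + 3 + (-18) + (-8) = -16.
Optimal value attained by: walk 4->1->1->4->3.
Answer: (C^⊗4)[4][3] = -16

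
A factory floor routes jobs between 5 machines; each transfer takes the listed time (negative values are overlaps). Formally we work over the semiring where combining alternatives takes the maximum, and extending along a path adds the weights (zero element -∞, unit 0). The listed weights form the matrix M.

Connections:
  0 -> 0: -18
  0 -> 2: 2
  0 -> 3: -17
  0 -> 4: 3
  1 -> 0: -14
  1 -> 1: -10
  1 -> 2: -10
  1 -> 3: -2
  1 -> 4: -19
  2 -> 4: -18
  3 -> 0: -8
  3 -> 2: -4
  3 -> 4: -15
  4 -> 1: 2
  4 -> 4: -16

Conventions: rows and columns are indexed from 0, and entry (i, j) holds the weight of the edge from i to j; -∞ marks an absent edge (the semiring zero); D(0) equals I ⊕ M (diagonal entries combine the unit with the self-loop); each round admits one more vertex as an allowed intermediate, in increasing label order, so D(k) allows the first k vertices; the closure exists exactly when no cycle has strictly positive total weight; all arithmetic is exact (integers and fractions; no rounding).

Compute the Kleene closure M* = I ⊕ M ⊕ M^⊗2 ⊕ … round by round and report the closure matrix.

D(0):
  [0, -∞, 2, -17, 3]
  [-14, 0, -10, -2, -19]
  [-∞, -∞, 0, -∞, -18]
  [-8, -∞, -4, 0, -15]
  [-∞, 2, -∞, -∞, 0]
D(1):
  [0, -∞, 2, -17, 3]
  [-14, 0, -10, -2, -11]
  [-∞, -∞, 0, -∞, -18]
  [-8, -∞, -4, 0, -5]
  [-∞, 2, -∞, -∞, 0]
D(2):
  [0, -∞, 2, -17, 3]
  [-14, 0, -10, -2, -11]
  [-∞, -∞, 0, -∞, -18]
  [-8, -∞, -4, 0, -5]
  [-12, 2, -8, 0, 0]
D(3):
  [0, -∞, 2, -17, 3]
  [-14, 0, -10, -2, -11]
  [-∞, -∞, 0, -∞, -18]
  [-8, -∞, -4, 0, -5]
  [-12, 2, -8, 0, 0]
D(4):
  [0, -∞, 2, -17, 3]
  [-10, 0, -6, -2, -7]
  [-∞, -∞, 0, -∞, -18]
  [-8, -∞, -4, 0, -5]
  [-8, 2, -4, 0, 0]
D(5):
  [0, 5, 2, 3, 3]
  [-10, 0, -6, -2, -7]
  [-26, -16, 0, -18, -18]
  [-8, -3, -4, 0, -5]
  [-8, 2, -4, 0, 0]
Answer: M* = [[0, 5, 2, 3, 3], [-10, 0, -6, -2, -7], [-26, -16, 0, -18, -18], [-8, -3, -4, 0, -5], [-8, 2, -4, 0, 0]]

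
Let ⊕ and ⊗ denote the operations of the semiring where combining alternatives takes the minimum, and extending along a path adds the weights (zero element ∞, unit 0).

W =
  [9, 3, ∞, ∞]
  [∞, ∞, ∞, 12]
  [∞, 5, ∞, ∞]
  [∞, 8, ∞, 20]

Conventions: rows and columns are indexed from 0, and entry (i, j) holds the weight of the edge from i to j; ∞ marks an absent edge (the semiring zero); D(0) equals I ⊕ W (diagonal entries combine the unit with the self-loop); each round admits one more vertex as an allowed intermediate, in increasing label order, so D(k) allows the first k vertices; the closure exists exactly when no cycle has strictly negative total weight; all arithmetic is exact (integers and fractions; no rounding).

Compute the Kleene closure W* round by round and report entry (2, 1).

D(0):
  [0, 3, ∞, ∞]
  [∞, 0, ∞, 12]
  [∞, 5, 0, ∞]
  [∞, 8, ∞, 0]
D(1):
  [0, 3, ∞, ∞]
  [∞, 0, ∞, 12]
  [∞, 5, 0, ∞]
  [∞, 8, ∞, 0]
D(2):
  [0, 3, ∞, 15]
  [∞, 0, ∞, 12]
  [∞, 5, 0, 17]
  [∞, 8, ∞, 0]
D(3):
  [0, 3, ∞, 15]
  [∞, 0, ∞, 12]
  [∞, 5, 0, 17]
  [∞, 8, ∞, 0]
D(4):
  [0, 3, ∞, 15]
  [∞, 0, ∞, 12]
  [∞, 5, 0, 17]
  [∞, 8, ∞, 0]
Answer: W*[2][1] = 5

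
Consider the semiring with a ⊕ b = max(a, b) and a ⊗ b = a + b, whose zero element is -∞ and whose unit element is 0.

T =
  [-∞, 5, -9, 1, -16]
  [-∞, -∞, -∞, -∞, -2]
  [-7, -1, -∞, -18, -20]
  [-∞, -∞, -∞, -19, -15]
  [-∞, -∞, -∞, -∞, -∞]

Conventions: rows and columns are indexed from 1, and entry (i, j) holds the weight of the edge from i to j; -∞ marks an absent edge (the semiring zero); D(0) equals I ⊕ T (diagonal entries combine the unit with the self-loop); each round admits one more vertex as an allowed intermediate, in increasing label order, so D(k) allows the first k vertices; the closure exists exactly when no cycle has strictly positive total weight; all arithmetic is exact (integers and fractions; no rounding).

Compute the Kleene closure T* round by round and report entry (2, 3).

D(0):
  [0, 5, -9, 1, -16]
  [-∞, 0, -∞, -∞, -2]
  [-7, -1, 0, -18, -20]
  [-∞, -∞, -∞, 0, -15]
  [-∞, -∞, -∞, -∞, 0]
D(1):
  [0, 5, -9, 1, -16]
  [-∞, 0, -∞, -∞, -2]
  [-7, -1, 0, -6, -20]
  [-∞, -∞, -∞, 0, -15]
  [-∞, -∞, -∞, -∞, 0]
D(2):
  [0, 5, -9, 1, 3]
  [-∞, 0, -∞, -∞, -2]
  [-7, -1, 0, -6, -3]
  [-∞, -∞, -∞, 0, -15]
  [-∞, -∞, -∞, -∞, 0]
D(3):
  [0, 5, -9, 1, 3]
  [-∞, 0, -∞, -∞, -2]
  [-7, -1, 0, -6, -3]
  [-∞, -∞, -∞, 0, -15]
  [-∞, -∞, -∞, -∞, 0]
D(4):
  [0, 5, -9, 1, 3]
  [-∞, 0, -∞, -∞, -2]
  [-7, -1, 0, -6, -3]
  [-∞, -∞, -∞, 0, -15]
  [-∞, -∞, -∞, -∞, 0]
D(5):
  [0, 5, -9, 1, 3]
  [-∞, 0, -∞, -∞, -2]
  [-7, -1, 0, -6, -3]
  [-∞, -∞, -∞, 0, -15]
  [-∞, -∞, -∞, -∞, 0]
Answer: T*[2][3] = -∞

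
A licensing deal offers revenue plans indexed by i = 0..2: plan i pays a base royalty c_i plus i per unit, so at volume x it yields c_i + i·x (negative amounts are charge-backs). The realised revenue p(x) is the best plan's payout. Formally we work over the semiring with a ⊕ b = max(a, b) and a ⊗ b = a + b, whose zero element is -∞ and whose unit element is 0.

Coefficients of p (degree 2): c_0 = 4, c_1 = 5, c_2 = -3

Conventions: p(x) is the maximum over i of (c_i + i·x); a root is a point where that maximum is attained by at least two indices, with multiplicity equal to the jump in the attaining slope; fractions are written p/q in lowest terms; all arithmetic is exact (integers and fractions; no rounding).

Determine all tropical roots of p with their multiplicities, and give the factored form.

hull edge (i=0, c=4) to (i=1, c=5): slope 1, span 1
hull edge (i=1, c=5) to (i=2, c=-3): slope -8, span 1
Factored form: p(x) = -3 ⊗ (x ⊕ (-1)) ⊗ (x ⊕ 8)
Answer: roots = -1 (mult 1), 8 (mult 1)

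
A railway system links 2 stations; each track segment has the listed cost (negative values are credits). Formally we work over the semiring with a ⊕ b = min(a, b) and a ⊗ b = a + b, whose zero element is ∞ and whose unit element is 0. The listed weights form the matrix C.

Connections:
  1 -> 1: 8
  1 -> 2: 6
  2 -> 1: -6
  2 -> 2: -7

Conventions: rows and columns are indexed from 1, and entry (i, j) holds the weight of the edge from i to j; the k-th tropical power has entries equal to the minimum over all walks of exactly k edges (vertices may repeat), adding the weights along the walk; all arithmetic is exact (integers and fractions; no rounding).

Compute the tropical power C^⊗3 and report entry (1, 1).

C^⊗2:
  [0, -1]
  [-13, -14]
C^⊗3:
  [-7, -8]
  [-20, -21]
Key observation: the optimum is the walk 1->2->2->1, with weight 6 + (-7) + (-6) = -7.
Optimal value attained by: walk 1->2->2->1.
Answer: (C^⊗3)[1][1] = -7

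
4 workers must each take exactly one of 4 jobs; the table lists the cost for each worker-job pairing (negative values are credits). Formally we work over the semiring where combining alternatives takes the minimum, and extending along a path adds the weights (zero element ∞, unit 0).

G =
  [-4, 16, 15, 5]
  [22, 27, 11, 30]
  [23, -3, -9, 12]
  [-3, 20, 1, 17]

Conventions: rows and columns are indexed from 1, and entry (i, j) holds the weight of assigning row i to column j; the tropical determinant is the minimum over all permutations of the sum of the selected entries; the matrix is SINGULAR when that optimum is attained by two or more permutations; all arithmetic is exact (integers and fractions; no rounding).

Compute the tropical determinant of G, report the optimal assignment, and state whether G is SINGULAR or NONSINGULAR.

σ = (1, 2, 3, 4): (-4) + 27 + (-9) + 17 = 31
σ = (1, 2, 4, 3): (-4) + 27 + 12 + 1 = 36
σ = (1, 3, 2, 4): (-4) + 11 + (-3) + 17 = 21
σ = (1, 3, 4, 2): (-4) + 11 + 12 + 20 = 39
σ = (1, 4, 2, 3): (-4) + 30 + (-3) + 1 = 24
σ = (1, 4, 3, 2): (-4) + 30 + (-9) + 20 = 37
σ = (2, 1, 3, 4): 16 + 22 + (-9) + 17 = 46
σ = (2, 1, 4, 3): 16 + 22 + 12 + 1 = 51
σ = (2, 3, 1, 4): 16 + 11 + 23 + 17 = 67
σ = (2, 3, 4, 1): 16 + 11 + 12 + (-3) = 36
σ = (2, 4, 1, 3): 16 + 30 + 23 + 1 = 70
σ = (2, 4, 3, 1): 16 + 30 + (-9) + (-3) = 34
σ = (3, 1, 2, 4): 15 + 22 + (-3) + 17 = 51
σ = (3, 1, 4, 2): 15 + 22 + 12 + 20 = 69
σ = (3, 2, 1, 4): 15 + 27 + 23 + 17 = 82
σ = (3, 2, 4, 1): 15 + 27 + 12 + (-3) = 51
σ = (3, 4, 1, 2): 15 + 30 + 23 + 20 = 88
σ = (3, 4, 2, 1): 15 + 30 + (-3) + (-3) = 39
σ = (4, 1, 2, 3): 5 + 22 + (-3) + 1 = 25
σ = (4, 1, 3, 2): 5 + 22 + (-9) + 20 = 38
σ = (4, 2, 1, 3): 5 + 27 + 23 + 1 = 56
σ = (4, 2, 3, 1): 5 + 27 + (-9) + (-3) = 20
σ = (4, 3, 1, 2): 5 + 11 + 23 + 20 = 59
σ = (4, 3, 2, 1): 5 + 11 + (-3) + (-3) = 10
Optimal value attained by: σ = (4, 3, 2, 1).
Answer: det⊕(G) = 10; verdict: NONSINGULAR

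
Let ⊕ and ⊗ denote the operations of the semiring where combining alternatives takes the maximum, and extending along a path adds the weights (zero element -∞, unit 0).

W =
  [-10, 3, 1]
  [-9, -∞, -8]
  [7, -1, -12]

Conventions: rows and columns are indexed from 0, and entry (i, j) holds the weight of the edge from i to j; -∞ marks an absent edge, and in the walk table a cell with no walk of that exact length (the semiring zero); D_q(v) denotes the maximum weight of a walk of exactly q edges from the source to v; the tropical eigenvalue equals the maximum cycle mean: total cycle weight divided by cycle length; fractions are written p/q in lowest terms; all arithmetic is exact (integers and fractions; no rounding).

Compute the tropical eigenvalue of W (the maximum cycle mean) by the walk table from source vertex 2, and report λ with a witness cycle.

q=0: [-∞, -∞, 0]
q=1: [7, -1, -12]
q=2: [-3, 10, 8]
q=3: [15, 7, 2]
Optimal cycle mean attained by: cycle 0->2->0, total 1 + 7, length 2.
Answer: λ = 4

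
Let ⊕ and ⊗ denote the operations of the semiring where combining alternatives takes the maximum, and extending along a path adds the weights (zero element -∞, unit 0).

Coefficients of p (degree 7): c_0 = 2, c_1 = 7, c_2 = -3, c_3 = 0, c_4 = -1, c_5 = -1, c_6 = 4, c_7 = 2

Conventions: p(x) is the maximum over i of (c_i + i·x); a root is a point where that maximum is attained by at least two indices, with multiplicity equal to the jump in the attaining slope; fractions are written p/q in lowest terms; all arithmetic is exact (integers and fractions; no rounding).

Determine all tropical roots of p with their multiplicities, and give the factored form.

hull edge (i=0, c=2) to (i=1, c=7): slope 5, span 1
hull edge (i=1, c=7) to (i=6, c=4): slope -3/5, span 5
hull edge (i=6, c=4) to (i=7, c=2): slope -2, span 1
Factored form: p(x) = 2 ⊗ (x ⊕ (-5)) ⊗ (x ⊕ 3/5) ⊗ (x ⊕ 3/5) ⊗ (x ⊕ 3/5) ⊗ (x ⊕ 3/5) ⊗ (x ⊕ 3/5) ⊗ (x ⊕ 2)
Answer: roots = -5 (mult 1), 3/5 (mult 5), 2 (mult 1)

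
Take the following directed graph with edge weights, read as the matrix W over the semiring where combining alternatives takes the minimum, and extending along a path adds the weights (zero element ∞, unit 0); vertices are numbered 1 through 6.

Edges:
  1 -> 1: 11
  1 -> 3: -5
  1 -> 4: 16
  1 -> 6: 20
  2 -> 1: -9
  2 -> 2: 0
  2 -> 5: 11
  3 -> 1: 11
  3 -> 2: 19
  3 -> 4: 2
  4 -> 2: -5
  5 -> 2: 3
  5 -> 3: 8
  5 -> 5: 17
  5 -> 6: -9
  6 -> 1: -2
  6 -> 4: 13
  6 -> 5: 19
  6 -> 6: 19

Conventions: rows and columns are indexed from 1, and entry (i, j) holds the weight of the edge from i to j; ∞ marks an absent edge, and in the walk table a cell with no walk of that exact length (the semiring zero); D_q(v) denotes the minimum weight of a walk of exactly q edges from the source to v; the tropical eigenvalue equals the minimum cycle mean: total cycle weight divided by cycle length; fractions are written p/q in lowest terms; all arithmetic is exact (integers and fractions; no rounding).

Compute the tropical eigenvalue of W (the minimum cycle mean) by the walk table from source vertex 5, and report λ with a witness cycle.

q=0: [∞, ∞, ∞, ∞, 0, ∞]
q=1: [∞, 3, 8, ∞, 17, -9]
q=2: [-11, 3, 25, 4, 10, 8]
q=3: [-6, -1, -16, 5, 14, 1]
q=4: [-10, -1, -11, -14, 10, 5]
q=5: [-10, -19, -15, -9, 10, 1]
q=6: [-28, -19, -15, -13, -8, 1]
Optimal cycle mean attained by: cycle 1->3->4->2->1, total (-5) + 2 + (-5) + (-9), length 4.
Answer: λ = -17/4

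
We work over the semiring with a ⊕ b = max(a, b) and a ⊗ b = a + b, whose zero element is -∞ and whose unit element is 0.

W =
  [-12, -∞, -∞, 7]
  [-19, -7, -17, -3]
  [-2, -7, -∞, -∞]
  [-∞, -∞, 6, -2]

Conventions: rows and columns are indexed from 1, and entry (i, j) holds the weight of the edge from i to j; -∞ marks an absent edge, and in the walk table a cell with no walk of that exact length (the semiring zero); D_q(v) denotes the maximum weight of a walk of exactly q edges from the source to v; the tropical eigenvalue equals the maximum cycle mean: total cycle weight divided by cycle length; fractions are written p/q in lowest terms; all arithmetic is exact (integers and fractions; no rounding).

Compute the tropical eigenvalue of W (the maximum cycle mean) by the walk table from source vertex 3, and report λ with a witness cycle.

q=0: [-∞, -∞, 0, -∞]
q=1: [-2, -7, -∞, -∞]
q=2: [-14, -14, -24, 5]
q=3: [-26, -21, 11, 3]
q=4: [9, 4, 9, 1]
Optimal cycle mean attained by: cycle 1->4->3->1, total 7 + 6 + (-2), length 3.
Answer: λ = 11/3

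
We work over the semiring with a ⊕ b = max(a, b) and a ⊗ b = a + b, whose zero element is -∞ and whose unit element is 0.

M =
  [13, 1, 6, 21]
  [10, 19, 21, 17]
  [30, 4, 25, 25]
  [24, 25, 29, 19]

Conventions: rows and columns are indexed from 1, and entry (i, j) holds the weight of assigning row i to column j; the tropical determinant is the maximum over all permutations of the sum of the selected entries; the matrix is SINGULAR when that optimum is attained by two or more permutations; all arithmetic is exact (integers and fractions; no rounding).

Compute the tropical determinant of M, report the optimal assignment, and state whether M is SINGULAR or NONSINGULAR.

σ = (1, 2, 3, 4): 13 + 19 + 25 + 19 = 76
σ = (1, 2, 4, 3): 13 + 19 + 25 + 29 = 86
σ = (1, 3, 2, 4): 13 + 21 + 4 + 19 = 57
σ = (1, 3, 4, 2): 13 + 21 + 25 + 25 = 84
σ = (1, 4, 2, 3): 13 + 17 + 4 + 29 = 63
σ = (1, 4, 3, 2): 13 + 17 + 25 + 25 = 80
σ = (2, 1, 3, 4): 1 + 10 + 25 + 19 = 55
σ = (2, 1, 4, 3): 1 + 10 + 25 + 29 = 65
σ = (2, 3, 1, 4): 1 + 21 + 30 + 19 = 71
σ = (2, 3, 4, 1): 1 + 21 + 25 + 24 = 71
σ = (2, 4, 1, 3): 1 + 17 + 30 + 29 = 77
σ = (2, 4, 3, 1): 1 + 17 + 25 + 24 = 67
σ = (3, 1, 2, 4): 6 + 10 + 4 + 19 = 39
σ = (3, 1, 4, 2): 6 + 10 + 25 + 25 = 66
σ = (3, 2, 1, 4): 6 + 19 + 30 + 19 = 74
σ = (3, 2, 4, 1): 6 + 19 + 25 + 24 = 74
σ = (3, 4, 1, 2): 6 + 17 + 30 + 25 = 78
σ = (3, 4, 2, 1): 6 + 17 + 4 + 24 = 51
σ = (4, 1, 2, 3): 21 + 10 + 4 + 29 = 64
σ = (4, 1, 3, 2): 21 + 10 + 25 + 25 = 81
σ = (4, 2, 1, 3): 21 + 19 + 30 + 29 = 99
σ = (4, 2, 3, 1): 21 + 19 + 25 + 24 = 89
σ = (4, 3, 1, 2): 21 + 21 + 30 + 25 = 97
σ = (4, 3, 2, 1): 21 + 21 + 4 + 24 = 70
Optimal value attained by: σ = (4, 2, 1, 3).
Answer: det⊕(M) = 99; verdict: NONSINGULAR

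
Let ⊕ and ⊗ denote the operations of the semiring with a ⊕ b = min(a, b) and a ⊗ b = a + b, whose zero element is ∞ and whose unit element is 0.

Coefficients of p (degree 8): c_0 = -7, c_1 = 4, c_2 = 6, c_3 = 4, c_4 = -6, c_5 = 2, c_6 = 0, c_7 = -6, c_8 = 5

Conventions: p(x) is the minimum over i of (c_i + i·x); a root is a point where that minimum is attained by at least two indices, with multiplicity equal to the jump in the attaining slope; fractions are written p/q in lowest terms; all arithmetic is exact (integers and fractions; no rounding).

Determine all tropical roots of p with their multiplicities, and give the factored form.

hull edge (i=0, c=-7) to (i=7, c=-6): slope 1/7, span 7
hull edge (i=7, c=-6) to (i=8, c=5): slope 11, span 1
Factored form: p(x) = 5 ⊗ (x ⊕ (-11)) ⊗ (x ⊕ (-1/7)) ⊗ (x ⊕ (-1/7)) ⊗ (x ⊕ (-1/7)) ⊗ (x ⊕ (-1/7)) ⊗ (x ⊕ (-1/7)) ⊗ (x ⊕ (-1/7)) ⊗ (x ⊕ (-1/7))
Answer: roots = -11 (mult 1), -1/7 (mult 7)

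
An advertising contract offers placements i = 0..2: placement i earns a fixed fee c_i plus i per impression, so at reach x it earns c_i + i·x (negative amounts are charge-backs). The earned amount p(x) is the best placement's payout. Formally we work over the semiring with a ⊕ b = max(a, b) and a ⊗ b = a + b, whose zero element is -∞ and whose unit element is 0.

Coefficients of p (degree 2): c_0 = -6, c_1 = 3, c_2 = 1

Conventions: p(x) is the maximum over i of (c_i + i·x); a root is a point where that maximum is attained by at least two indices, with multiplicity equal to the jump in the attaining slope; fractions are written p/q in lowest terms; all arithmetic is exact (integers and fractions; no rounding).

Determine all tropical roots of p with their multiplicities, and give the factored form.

hull edge (i=0, c=-6) to (i=1, c=3): slope 9, span 1
hull edge (i=1, c=3) to (i=2, c=1): slope -2, span 1
Factored form: p(x) = 1 ⊗ (x ⊕ (-9)) ⊗ (x ⊕ 2)
Answer: roots = -9 (mult 1), 2 (mult 1)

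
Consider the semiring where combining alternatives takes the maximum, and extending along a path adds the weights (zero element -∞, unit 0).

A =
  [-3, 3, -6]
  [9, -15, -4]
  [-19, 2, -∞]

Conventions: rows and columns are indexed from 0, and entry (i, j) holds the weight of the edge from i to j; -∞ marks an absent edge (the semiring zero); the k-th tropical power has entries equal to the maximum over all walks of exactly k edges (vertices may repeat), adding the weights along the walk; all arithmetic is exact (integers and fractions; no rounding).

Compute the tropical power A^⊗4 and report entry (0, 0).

A^⊗2:
  [12, 0, -1]
  [6, 12, 3]
  [11, -13, -2]
A^⊗3:
  [9, 15, 6]
  [21, 9, 8]
  [8, 14, 5]
A^⊗4:
  [24, 12, 11]
  [18, 24, 15]
  [23, 11, 10]
Key observation: the optimum is the walk 0->1->0->1->0, with weight 3 + 9 + 3 + 9 = 24.
Optimal value attained by: walk 0->1->0->1->0.
Answer: (A^⊗4)[0][0] = 24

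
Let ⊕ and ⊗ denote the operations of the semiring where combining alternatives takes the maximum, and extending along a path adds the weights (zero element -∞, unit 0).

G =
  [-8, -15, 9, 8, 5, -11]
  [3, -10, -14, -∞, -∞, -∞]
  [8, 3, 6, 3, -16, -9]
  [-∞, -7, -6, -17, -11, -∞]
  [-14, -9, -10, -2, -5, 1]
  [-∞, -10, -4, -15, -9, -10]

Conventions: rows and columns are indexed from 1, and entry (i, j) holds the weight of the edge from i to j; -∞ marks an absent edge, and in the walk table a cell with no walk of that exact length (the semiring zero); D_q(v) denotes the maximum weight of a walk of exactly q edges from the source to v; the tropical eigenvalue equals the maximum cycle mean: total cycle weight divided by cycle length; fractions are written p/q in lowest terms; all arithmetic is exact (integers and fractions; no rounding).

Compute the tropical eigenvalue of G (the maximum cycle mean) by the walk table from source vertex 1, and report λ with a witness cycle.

q=0: [0, -∞, -∞, -∞, -∞, -∞]
q=1: [-8, -15, 9, 8, 5, -11]
q=2: [17, 12, 15, 12, 0, 6]
q=3: [23, 18, 26, 25, 22, 6]
q=4: [34, 29, 32, 31, 28, 23]
q=5: [40, 35, 43, 42, 39, 29]
q=6: [51, 46, 49, 48, 45, 40]
Optimal cycle mean attained by: cycle 1->3->1, total 9 + 8, length 2.
Answer: λ = 17/2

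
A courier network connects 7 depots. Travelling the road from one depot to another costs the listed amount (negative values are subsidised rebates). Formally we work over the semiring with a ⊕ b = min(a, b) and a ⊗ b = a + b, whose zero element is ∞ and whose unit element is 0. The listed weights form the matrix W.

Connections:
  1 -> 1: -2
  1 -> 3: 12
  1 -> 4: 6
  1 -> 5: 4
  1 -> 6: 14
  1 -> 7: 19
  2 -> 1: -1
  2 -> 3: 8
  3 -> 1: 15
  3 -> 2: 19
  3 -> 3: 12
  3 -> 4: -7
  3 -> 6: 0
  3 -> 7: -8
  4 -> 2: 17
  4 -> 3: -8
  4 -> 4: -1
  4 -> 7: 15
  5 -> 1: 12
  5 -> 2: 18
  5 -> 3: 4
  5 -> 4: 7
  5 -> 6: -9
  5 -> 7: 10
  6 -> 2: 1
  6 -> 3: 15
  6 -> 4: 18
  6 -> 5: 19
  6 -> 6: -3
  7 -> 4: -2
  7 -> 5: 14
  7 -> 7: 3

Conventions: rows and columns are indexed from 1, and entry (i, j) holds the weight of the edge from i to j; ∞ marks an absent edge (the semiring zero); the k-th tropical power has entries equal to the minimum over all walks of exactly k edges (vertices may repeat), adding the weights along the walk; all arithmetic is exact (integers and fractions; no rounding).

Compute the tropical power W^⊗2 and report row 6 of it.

W^⊗2:
  [-4, 15, -2, 4, 2, -5, 4]
  [-3, 27, 11, 1, 3, 8, 0]
  [13, 1, -15, -10, 6, -3, -5]
  [7, 11, -9, -15, 29, -8, -16]
  [10, -8, -1, -3, 10, -12, -4]
  [0, -2, 9, 8, 16, -6, 7]
  [26, 15, -10, -3, 17, 5, 6]
Answer: row 6 of W^⊗2 = [0, -2, 9, 8, 16, -6, 7]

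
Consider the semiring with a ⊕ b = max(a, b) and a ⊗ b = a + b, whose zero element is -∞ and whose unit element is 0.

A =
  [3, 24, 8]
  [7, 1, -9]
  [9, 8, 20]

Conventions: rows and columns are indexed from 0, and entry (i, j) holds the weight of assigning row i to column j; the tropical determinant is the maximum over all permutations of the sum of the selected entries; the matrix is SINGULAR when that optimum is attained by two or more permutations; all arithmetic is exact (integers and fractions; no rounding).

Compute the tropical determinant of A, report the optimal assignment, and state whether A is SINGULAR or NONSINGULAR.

σ = (0, 1, 2): 3 + 1 + 20 = 24
σ = (0, 2, 1): 3 + (-9) + 8 = 2
σ = (1, 0, 2): 24 + 7 + 20 = 51
σ = (1, 2, 0): 24 + (-9) + 9 = 24
σ = (2, 0, 1): 8 + 7 + 8 = 23
σ = (2, 1, 0): 8 + 1 + 9 = 18
Optimal value attained by: σ = (1, 0, 2).
Answer: det⊕(A) = 51; verdict: NONSINGULAR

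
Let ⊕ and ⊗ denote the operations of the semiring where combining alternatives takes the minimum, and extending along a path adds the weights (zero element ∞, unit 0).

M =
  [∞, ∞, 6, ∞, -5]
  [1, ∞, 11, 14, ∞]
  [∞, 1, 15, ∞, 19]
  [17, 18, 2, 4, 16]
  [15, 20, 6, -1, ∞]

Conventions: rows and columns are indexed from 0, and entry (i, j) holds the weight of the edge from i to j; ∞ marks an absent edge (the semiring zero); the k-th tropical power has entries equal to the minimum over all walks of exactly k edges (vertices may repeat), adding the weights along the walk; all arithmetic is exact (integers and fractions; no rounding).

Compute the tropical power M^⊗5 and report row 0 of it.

M^⊗2:
  [10, 7, 1, -6, 25]
  [31, 12, 7, 18, -4]
  [2, 16, 12, 15, 34]
  [19, 3, 6, 8, 12]
  [16, 7, 1, 3, 10]
M^⊗3:
  [8, 2, -4, -2, 5]
  [11, 8, 2, -5, 26]
  [17, 13, 8, 19, -3]
  [4, 7, 10, 11, 14]
  [8, 2, 5, 7, 11]
M^⊗4:
  [3, -3, 0, 2, 3]
  [9, 3, -3, -1, 6]
  [12, 9, 3, -4, 12]
  [8, 11, 10, 13, -1]
  [3, 6, 9, 10, 3]
M^⊗5:
  [-2, 1, 4, 2, -2]
  [4, -2, 1, 3, 4]
  [10, 4, -2, 0, 7]
  [12, 11, 5, -2, 3]
  [7, 10, 9, 2, -2]
Answer: row 0 of M^⊗5 = [-2, 1, 4, 2, -2]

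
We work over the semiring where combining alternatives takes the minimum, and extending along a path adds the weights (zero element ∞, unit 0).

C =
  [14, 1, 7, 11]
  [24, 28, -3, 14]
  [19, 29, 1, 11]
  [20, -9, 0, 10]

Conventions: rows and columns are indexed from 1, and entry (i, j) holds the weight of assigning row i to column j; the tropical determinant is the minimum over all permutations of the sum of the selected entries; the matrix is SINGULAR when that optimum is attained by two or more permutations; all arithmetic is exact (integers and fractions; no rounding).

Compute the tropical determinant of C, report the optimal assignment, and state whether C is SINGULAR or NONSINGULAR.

σ = (1, 2, 3, 4): 14 + 28 + 1 + 10 = 53
σ = (1, 2, 4, 3): 14 + 28 + 11 + 0 = 53
σ = (1, 3, 2, 4): 14 + (-3) + 29 + 10 = 50
σ = (1, 3, 4, 2): 14 + (-3) + 11 + (-9) = 13
σ = (1, 4, 2, 3): 14 + 14 + 29 + 0 = 57
σ = (1, 4, 3, 2): 14 + 14 + 1 + (-9) = 20
σ = (2, 1, 3, 4): 1 + 24 + 1 + 10 = 36
σ = (2, 1, 4, 3): 1 + 24 + 11 + 0 = 36
σ = (2, 3, 1, 4): 1 + (-3) + 19 + 10 = 27
σ = (2, 3, 4, 1): 1 + (-3) + 11 + 20 = 29
σ = (2, 4, 1, 3): 1 + 14 + 19 + 0 = 34
σ = (2, 4, 3, 1): 1 + 14 + 1 + 20 = 36
σ = (3, 1, 2, 4): 7 + 24 + 29 + 10 = 70
σ = (3, 1, 4, 2): 7 + 24 + 11 + (-9) = 33
σ = (3, 2, 1, 4): 7 + 28 + 19 + 10 = 64
σ = (3, 2, 4, 1): 7 + 28 + 11 + 20 = 66
σ = (3, 4, 1, 2): 7 + 14 + 19 + (-9) = 31
σ = (3, 4, 2, 1): 7 + 14 + 29 + 20 = 70
σ = (4, 1, 2, 3): 11 + 24 + 29 + 0 = 64
σ = (4, 1, 3, 2): 11 + 24 + 1 + (-9) = 27
σ = (4, 2, 1, 3): 11 + 28 + 19 + 0 = 58
σ = (4, 2, 3, 1): 11 + 28 + 1 + 20 = 60
σ = (4, 3, 1, 2): 11 + (-3) + 19 + (-9) = 18
σ = (4, 3, 2, 1): 11 + (-3) + 29 + 20 = 57
Optimal value attained by: σ = (1, 3, 4, 2).
Answer: det⊕(C) = 13; verdict: NONSINGULAR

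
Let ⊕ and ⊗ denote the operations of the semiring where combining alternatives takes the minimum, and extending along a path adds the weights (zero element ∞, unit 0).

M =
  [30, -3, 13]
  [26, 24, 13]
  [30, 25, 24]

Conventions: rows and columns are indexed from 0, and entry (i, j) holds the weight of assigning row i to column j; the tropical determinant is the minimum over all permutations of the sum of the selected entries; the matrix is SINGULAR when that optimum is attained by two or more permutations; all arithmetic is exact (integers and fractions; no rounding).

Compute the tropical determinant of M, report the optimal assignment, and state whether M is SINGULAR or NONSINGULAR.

σ = (0, 1, 2): 30 + 24 + 24 = 78
σ = (0, 2, 1): 30 + 13 + 25 = 68
σ = (1, 0, 2): (-3) + 26 + 24 = 47
σ = (1, 2, 0): (-3) + 13 + 30 = 40
σ = (2, 0, 1): 13 + 26 + 25 = 64
σ = (2, 1, 0): 13 + 24 + 30 = 67
Optimal value attained by: σ = (1, 2, 0).
Answer: det⊕(M) = 40; verdict: NONSINGULAR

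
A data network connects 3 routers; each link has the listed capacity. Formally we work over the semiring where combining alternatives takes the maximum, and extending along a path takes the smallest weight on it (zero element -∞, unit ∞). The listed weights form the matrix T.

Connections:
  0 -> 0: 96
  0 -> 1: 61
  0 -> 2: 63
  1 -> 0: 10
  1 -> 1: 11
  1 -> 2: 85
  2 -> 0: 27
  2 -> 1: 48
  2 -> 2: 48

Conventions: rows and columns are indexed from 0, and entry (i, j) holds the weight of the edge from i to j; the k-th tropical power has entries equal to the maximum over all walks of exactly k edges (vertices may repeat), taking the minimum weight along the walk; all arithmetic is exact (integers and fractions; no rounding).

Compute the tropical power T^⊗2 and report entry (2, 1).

T^⊗2:
  [96, 61, 63]
  [27, 48, 48]
  [27, 48, 48]
Key observation: the optimum is the walk 2->2->1, with weight 48 min 48 = 48.
Optimal value attained by: walk 2->2->1.
Answer: (T^⊗2)[2][1] = 48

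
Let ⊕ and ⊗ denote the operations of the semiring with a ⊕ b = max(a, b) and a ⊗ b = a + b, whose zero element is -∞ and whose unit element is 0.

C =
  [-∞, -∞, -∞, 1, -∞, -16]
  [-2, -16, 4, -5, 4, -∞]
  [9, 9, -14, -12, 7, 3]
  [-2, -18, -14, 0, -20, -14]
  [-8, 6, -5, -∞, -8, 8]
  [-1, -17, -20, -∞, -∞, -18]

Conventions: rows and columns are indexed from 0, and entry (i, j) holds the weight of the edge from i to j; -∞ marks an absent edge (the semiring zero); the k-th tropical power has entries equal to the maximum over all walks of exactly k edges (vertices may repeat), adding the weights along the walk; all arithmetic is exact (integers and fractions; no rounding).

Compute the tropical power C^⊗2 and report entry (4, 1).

C^⊗2:
  [-1, -17, -13, 1, -19, -13]
  [13, 13, -1, -1, 11, 12]
  [7, 13, 13, 10, 13, 15]
  [-2, -5, -14, 0, -7, -11]
  [7, 4, 10, 1, 10, 0]
  [-11, -11, -13, 0, -13, -17]
Key observation: the optimum is the walk 4->2->1, with weight (-5) + 9 = 4.
Optimal value attained by: walk 4->2->1.
Answer: (C^⊗2)[4][1] = 4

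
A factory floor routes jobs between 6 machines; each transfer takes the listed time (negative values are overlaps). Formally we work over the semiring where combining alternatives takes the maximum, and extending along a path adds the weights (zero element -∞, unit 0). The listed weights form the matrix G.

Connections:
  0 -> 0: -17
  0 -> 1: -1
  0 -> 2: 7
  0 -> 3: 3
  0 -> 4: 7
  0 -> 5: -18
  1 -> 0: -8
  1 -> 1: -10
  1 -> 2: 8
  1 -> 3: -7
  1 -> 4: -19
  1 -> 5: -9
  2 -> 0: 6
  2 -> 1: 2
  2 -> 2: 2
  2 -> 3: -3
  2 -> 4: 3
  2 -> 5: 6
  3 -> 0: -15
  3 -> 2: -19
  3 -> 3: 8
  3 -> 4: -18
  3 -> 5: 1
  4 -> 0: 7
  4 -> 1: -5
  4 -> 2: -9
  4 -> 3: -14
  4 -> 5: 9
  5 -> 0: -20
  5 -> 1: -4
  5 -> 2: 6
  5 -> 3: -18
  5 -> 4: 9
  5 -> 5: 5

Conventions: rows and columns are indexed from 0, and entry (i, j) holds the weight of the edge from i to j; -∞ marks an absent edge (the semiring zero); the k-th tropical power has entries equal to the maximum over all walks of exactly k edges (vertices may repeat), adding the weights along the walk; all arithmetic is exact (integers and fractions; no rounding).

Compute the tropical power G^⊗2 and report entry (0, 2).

G^⊗2:
  [14, 9, 9, 11, 10, 16]
  [14, 10, 10, 5, 11, 14]
  [10, 5, 13, 9, 15, 12]
  [-7, -3, 7, 16, 10, 9]
  [-3, 6, 15, 10, 18, 14]
  [16, 8, 11, 3, 14, 18]
Key observation: the optimum is the walk 0->2->2, with weight 7 + 2 = 9.
Optimal value attained by: walk 0->2->2.
Answer: (G^⊗2)[0][2] = 9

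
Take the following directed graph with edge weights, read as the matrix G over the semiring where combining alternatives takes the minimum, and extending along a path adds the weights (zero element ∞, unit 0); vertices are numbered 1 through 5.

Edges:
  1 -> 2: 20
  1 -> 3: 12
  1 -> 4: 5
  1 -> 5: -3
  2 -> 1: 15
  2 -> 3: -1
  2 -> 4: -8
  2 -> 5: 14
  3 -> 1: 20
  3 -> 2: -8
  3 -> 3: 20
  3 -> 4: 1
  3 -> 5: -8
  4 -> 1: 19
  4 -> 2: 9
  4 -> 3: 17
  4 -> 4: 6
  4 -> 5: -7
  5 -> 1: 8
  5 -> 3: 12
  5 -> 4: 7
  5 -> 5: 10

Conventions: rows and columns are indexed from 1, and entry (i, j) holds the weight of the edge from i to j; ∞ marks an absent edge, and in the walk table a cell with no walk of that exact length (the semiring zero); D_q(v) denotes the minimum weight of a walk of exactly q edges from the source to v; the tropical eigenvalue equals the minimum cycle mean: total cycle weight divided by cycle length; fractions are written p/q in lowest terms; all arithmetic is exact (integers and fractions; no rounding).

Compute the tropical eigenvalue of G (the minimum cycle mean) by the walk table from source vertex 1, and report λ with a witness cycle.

q=0: [0, ∞, ∞, ∞, ∞]
q=1: [∞, 20, 12, 5, -3]
q=2: [5, 4, 9, 4, -2]
q=3: [6, 1, 3, -4, -3]
q=4: [5, -5, 0, -7, -11]
q=5: [-3, -8, -6, -13, -14]
Optimal cycle mean attained by: cycle 2->3->2, total (-1) + (-8), length 2.
Answer: λ = -9/2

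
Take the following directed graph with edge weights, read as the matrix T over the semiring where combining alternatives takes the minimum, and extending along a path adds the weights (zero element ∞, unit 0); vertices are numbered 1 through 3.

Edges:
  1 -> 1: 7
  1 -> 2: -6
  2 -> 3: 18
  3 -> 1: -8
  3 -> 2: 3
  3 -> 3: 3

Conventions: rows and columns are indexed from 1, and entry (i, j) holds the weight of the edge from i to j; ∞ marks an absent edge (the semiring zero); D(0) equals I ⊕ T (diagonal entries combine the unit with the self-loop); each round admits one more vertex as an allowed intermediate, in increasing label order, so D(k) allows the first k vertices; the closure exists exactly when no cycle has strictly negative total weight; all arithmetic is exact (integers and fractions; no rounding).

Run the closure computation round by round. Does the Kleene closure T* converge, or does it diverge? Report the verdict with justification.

D(0):
  [0, -6, ∞]
  [∞, 0, 18]
  [-8, 3, 0]
D(1):
  [0, -6, ∞]
  [∞, 0, 18]
  [-8, -14, 0]
D(2):
  [0, -6, 12]
  [∞, 0, 18]
  [-8, -14, 0]
D(3):
  [0, -6, 12]
  [10, 0, 18]
  [-8, -14, 0]
Key observation: every diagonal entry stays at the unit through all rounds, so no improving cycle exists.
Answer: CONVERGES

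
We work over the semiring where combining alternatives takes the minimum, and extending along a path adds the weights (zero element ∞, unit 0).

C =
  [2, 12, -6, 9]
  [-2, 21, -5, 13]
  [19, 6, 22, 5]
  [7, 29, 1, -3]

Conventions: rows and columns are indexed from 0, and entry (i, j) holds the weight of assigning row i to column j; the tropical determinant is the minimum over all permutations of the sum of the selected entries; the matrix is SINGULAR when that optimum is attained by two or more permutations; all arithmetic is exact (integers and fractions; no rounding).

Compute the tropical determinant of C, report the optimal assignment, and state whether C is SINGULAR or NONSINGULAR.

σ = (0, 1, 2, 3): 2 + 21 + 22 + (-3) = 42
σ = (0, 1, 3, 2): 2 + 21 + 5 + 1 = 29
σ = (0, 2, 1, 3): 2 + (-5) + 6 + (-3) = 0
σ = (0, 2, 3, 1): 2 + (-5) + 5 + 29 = 31
σ = (0, 3, 1, 2): 2 + 13 + 6 + 1 = 22
σ = (0, 3, 2, 1): 2 + 13 + 22 + 29 = 66
σ = (1, 0, 2, 3): 12 + (-2) + 22 + (-3) = 29
σ = (1, 0, 3, 2): 12 + (-2) + 5 + 1 = 16
σ = (1, 2, 0, 3): 12 + (-5) + 19 + (-3) = 23
σ = (1, 2, 3, 0): 12 + (-5) + 5 + 7 = 19
σ = (1, 3, 0, 2): 12 + 13 + 19 + 1 = 45
σ = (1, 3, 2, 0): 12 + 13 + 22 + 7 = 54
σ = (2, 0, 1, 3): (-6) + (-2) + 6 + (-3) = -5
σ = (2, 0, 3, 1): (-6) + (-2) + 5 + 29 = 26
σ = (2, 1, 0, 3): (-6) + 21 + 19 + (-3) = 31
σ = (2, 1, 3, 0): (-6) + 21 + 5 + 7 = 27
σ = (2, 3, 0, 1): (-6) + 13 + 19 + 29 = 55
σ = (2, 3, 1, 0): (-6) + 13 + 6 + 7 = 20
σ = (3, 0, 1, 2): 9 + (-2) + 6 + 1 = 14
σ = (3, 0, 2, 1): 9 + (-2) + 22 + 29 = 58
σ = (3, 1, 0, 2): 9 + 21 + 19 + 1 = 50
σ = (3, 1, 2, 0): 9 + 21 + 22 + 7 = 59
σ = (3, 2, 0, 1): 9 + (-5) + 19 + 29 = 52
σ = (3, 2, 1, 0): 9 + (-5) + 6 + 7 = 17
Optimal value attained by: σ = (2, 0, 1, 3).
Answer: det⊕(C) = -5; verdict: NONSINGULAR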